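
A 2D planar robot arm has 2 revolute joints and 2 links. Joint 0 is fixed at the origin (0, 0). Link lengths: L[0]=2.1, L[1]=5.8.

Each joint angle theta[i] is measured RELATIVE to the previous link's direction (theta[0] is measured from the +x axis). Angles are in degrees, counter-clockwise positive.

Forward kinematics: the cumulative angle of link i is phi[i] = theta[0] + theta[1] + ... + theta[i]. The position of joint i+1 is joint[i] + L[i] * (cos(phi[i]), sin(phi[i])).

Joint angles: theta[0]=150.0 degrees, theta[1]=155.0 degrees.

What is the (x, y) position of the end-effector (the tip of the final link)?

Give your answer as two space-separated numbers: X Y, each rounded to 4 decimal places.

Answer: 1.5081 -3.7011

Derivation:
joint[0] = (0.0000, 0.0000)  (base)
link 0: phi[0] = 150 = 150 deg
  cos(150 deg) = -0.8660, sin(150 deg) = 0.5000
  joint[1] = (0.0000, 0.0000) + 2.1 * (-0.8660, 0.5000) = (0.0000 + -1.8187, 0.0000 + 1.0500) = (-1.8187, 1.0500)
link 1: phi[1] = 150 + 155 = 305 deg
  cos(305 deg) = 0.5736, sin(305 deg) = -0.8192
  joint[2] = (-1.8187, 1.0500) + 5.8 * (0.5736, -0.8192) = (-1.8187 + 3.3267, 1.0500 + -4.7511) = (1.5081, -3.7011)
End effector: (1.5081, -3.7011)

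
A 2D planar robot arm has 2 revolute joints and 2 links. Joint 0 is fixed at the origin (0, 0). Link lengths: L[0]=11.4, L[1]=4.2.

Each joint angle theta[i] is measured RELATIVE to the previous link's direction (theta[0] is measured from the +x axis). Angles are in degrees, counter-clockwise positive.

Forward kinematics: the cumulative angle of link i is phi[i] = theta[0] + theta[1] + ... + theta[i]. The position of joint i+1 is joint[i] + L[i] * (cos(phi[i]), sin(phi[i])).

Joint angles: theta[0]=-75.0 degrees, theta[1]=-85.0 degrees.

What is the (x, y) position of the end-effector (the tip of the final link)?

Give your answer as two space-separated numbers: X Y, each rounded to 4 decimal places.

Answer: -0.9962 -12.4480

Derivation:
joint[0] = (0.0000, 0.0000)  (base)
link 0: phi[0] = -75 = -75 deg
  cos(-75 deg) = 0.2588, sin(-75 deg) = -0.9659
  joint[1] = (0.0000, 0.0000) + 11.4 * (0.2588, -0.9659) = (0.0000 + 2.9505, 0.0000 + -11.0116) = (2.9505, -11.0116)
link 1: phi[1] = -75 + -85 = -160 deg
  cos(-160 deg) = -0.9397, sin(-160 deg) = -0.3420
  joint[2] = (2.9505, -11.0116) + 4.2 * (-0.9397, -0.3420) = (2.9505 + -3.9467, -11.0116 + -1.4365) = (-0.9962, -12.4480)
End effector: (-0.9962, -12.4480)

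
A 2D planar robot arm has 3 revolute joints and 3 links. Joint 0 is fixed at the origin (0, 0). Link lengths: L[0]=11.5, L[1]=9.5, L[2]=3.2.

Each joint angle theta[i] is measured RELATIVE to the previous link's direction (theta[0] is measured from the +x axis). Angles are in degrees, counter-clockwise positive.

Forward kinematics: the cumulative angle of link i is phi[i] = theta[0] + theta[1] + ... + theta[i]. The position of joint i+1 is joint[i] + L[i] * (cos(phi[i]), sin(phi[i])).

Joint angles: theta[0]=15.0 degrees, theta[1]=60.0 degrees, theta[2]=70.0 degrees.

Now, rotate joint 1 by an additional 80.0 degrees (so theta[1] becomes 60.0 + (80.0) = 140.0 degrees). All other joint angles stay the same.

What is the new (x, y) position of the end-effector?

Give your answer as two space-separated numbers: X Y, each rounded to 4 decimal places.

joint[0] = (0.0000, 0.0000)  (base)
link 0: phi[0] = 15 = 15 deg
  cos(15 deg) = 0.9659, sin(15 deg) = 0.2588
  joint[1] = (0.0000, 0.0000) + 11.5 * (0.9659, 0.2588) = (0.0000 + 11.1081, 0.0000 + 2.9764) = (11.1081, 2.9764)
link 1: phi[1] = 15 + 140 = 155 deg
  cos(155 deg) = -0.9063, sin(155 deg) = 0.4226
  joint[2] = (11.1081, 2.9764) + 9.5 * (-0.9063, 0.4226) = (11.1081 + -8.6099, 2.9764 + 4.0149) = (2.4982, 6.9913)
link 2: phi[2] = 15 + 140 + 70 = 225 deg
  cos(225 deg) = -0.7071, sin(225 deg) = -0.7071
  joint[3] = (2.4982, 6.9913) + 3.2 * (-0.7071, -0.7071) = (2.4982 + -2.2627, 6.9913 + -2.2627) = (0.2355, 4.7286)
End effector: (0.2355, 4.7286)

Answer: 0.2355 4.7286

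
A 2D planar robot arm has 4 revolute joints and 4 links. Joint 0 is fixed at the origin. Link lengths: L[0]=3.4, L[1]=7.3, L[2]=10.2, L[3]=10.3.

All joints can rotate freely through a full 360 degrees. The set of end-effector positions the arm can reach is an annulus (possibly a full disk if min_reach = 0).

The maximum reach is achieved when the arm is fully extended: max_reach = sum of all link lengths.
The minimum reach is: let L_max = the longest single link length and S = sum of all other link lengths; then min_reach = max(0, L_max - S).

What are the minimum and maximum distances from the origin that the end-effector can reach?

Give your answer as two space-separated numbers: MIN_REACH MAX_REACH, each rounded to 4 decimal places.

Link lengths: [3.4, 7.3, 10.2, 10.3]
max_reach = 3.4 + 7.3 + 10.2 + 10.3 = 31.2
L_max = max([3.4, 7.3, 10.2, 10.3]) = 10.3
S (sum of others) = 31.2 - 10.3 = 20.9
min_reach = max(0, 10.3 - 20.9) = max(0, -10.6) = 0

Answer: 0.0000 31.2000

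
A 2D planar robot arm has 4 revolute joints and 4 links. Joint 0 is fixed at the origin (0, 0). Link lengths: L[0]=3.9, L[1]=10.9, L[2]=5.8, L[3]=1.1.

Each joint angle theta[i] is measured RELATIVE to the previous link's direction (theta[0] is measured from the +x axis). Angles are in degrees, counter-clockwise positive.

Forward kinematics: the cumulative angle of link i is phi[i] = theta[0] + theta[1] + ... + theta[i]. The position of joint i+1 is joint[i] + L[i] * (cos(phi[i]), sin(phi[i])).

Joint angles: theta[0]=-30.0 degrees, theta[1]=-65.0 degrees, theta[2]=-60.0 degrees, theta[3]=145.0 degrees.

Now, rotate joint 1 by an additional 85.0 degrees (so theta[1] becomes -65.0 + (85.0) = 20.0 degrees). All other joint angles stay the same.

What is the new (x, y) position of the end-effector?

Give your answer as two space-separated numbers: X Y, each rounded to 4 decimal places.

joint[0] = (0.0000, 0.0000)  (base)
link 0: phi[0] = -30 = -30 deg
  cos(-30 deg) = 0.8660, sin(-30 deg) = -0.5000
  joint[1] = (0.0000, 0.0000) + 3.9 * (0.8660, -0.5000) = (0.0000 + 3.3775, 0.0000 + -1.9500) = (3.3775, -1.9500)
link 1: phi[1] = -30 + 20 = -10 deg
  cos(-10 deg) = 0.9848, sin(-10 deg) = -0.1736
  joint[2] = (3.3775, -1.9500) + 10.9 * (0.9848, -0.1736) = (3.3775 + 10.7344, -1.9500 + -1.8928) = (14.1119, -3.8428)
link 2: phi[2] = -30 + 20 + -60 = -70 deg
  cos(-70 deg) = 0.3420, sin(-70 deg) = -0.9397
  joint[3] = (14.1119, -3.8428) + 5.8 * (0.3420, -0.9397) = (14.1119 + 1.9837, -3.8428 + -5.4502) = (16.0956, -9.2930)
link 3: phi[3] = -30 + 20 + -60 + 145 = 75 deg
  cos(75 deg) = 0.2588, sin(75 deg) = 0.9659
  joint[4] = (16.0956, -9.2930) + 1.1 * (0.2588, 0.9659) = (16.0956 + 0.2847, -9.2930 + 1.0625) = (16.3803, -8.2305)
End effector: (16.3803, -8.2305)

Answer: 16.3803 -8.2305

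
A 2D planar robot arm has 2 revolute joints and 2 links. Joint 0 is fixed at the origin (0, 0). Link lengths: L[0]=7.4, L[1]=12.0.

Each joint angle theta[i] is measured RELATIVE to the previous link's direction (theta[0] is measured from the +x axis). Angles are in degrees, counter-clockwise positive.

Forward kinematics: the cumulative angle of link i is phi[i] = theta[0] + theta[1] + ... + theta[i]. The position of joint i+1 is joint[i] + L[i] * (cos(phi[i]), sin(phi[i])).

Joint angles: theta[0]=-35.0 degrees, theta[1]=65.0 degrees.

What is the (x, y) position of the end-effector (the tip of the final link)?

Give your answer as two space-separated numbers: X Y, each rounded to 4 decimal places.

joint[0] = (0.0000, 0.0000)  (base)
link 0: phi[0] = -35 = -35 deg
  cos(-35 deg) = 0.8192, sin(-35 deg) = -0.5736
  joint[1] = (0.0000, 0.0000) + 7.4 * (0.8192, -0.5736) = (0.0000 + 6.0617, 0.0000 + -4.2445) = (6.0617, -4.2445)
link 1: phi[1] = -35 + 65 = 30 deg
  cos(30 deg) = 0.8660, sin(30 deg) = 0.5000
  joint[2] = (6.0617, -4.2445) + 12 * (0.8660, 0.5000) = (6.0617 + 10.3923, -4.2445 + 6.0000) = (16.4540, 1.7555)
End effector: (16.4540, 1.7555)

Answer: 16.4540 1.7555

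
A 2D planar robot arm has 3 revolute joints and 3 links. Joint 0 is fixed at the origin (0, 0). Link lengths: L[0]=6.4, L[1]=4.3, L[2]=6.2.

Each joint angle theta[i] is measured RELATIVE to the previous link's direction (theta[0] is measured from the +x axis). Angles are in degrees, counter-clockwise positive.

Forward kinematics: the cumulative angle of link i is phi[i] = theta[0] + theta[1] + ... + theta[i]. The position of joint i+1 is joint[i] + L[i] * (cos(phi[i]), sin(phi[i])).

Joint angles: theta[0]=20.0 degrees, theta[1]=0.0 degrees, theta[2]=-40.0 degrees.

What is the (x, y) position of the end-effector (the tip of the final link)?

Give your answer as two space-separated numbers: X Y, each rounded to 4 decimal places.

joint[0] = (0.0000, 0.0000)  (base)
link 0: phi[0] = 20 = 20 deg
  cos(20 deg) = 0.9397, sin(20 deg) = 0.3420
  joint[1] = (0.0000, 0.0000) + 6.4 * (0.9397, 0.3420) = (0.0000 + 6.0140, 0.0000 + 2.1889) = (6.0140, 2.1889)
link 1: phi[1] = 20 + 0 = 20 deg
  cos(20 deg) = 0.9397, sin(20 deg) = 0.3420
  joint[2] = (6.0140, 2.1889) + 4.3 * (0.9397, 0.3420) = (6.0140 + 4.0407, 2.1889 + 1.4707) = (10.0547, 3.6596)
link 2: phi[2] = 20 + 0 + -40 = -20 deg
  cos(-20 deg) = 0.9397, sin(-20 deg) = -0.3420
  joint[3] = (10.0547, 3.6596) + 6.2 * (0.9397, -0.3420) = (10.0547 + 5.8261, 3.6596 + -2.1205) = (15.8808, 1.5391)
End effector: (15.8808, 1.5391)

Answer: 15.8808 1.5391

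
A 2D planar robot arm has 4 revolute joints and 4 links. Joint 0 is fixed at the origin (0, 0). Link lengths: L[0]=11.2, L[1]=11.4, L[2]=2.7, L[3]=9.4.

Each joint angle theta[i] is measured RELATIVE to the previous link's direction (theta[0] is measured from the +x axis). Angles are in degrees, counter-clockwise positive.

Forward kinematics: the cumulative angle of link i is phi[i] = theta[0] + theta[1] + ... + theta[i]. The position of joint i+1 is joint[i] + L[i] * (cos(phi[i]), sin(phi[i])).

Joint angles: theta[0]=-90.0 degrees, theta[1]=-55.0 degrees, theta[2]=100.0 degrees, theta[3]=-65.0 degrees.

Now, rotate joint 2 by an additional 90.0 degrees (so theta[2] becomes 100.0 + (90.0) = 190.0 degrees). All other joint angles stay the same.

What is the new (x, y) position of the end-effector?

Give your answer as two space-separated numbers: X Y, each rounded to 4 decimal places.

Answer: 1.4040 -19.0446

Derivation:
joint[0] = (0.0000, 0.0000)  (base)
link 0: phi[0] = -90 = -90 deg
  cos(-90 deg) = 0.0000, sin(-90 deg) = -1.0000
  joint[1] = (0.0000, 0.0000) + 11.2 * (0.0000, -1.0000) = (0.0000 + 0.0000, 0.0000 + -11.2000) = (0.0000, -11.2000)
link 1: phi[1] = -90 + -55 = -145 deg
  cos(-145 deg) = -0.8192, sin(-145 deg) = -0.5736
  joint[2] = (0.0000, -11.2000) + 11.4 * (-0.8192, -0.5736) = (0.0000 + -9.3383, -11.2000 + -6.5388) = (-9.3383, -17.7388)
link 2: phi[2] = -90 + -55 + 190 = 45 deg
  cos(45 deg) = 0.7071, sin(45 deg) = 0.7071
  joint[3] = (-9.3383, -17.7388) + 2.7 * (0.7071, 0.7071) = (-9.3383 + 1.9092, -17.7388 + 1.9092) = (-7.4291, -15.8296)
link 3: phi[3] = -90 + -55 + 190 + -65 = -20 deg
  cos(-20 deg) = 0.9397, sin(-20 deg) = -0.3420
  joint[4] = (-7.4291, -15.8296) + 9.4 * (0.9397, -0.3420) = (-7.4291 + 8.8331, -15.8296 + -3.2150) = (1.4040, -19.0446)
End effector: (1.4040, -19.0446)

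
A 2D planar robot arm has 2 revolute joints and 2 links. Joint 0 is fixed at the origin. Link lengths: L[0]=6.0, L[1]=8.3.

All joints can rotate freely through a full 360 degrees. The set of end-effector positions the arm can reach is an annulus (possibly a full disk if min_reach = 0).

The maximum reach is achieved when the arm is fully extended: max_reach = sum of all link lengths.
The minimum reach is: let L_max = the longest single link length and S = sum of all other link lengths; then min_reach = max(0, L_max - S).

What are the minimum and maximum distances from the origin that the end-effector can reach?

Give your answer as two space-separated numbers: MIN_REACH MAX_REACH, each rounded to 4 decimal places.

Answer: 2.3000 14.3000

Derivation:
Link lengths: [6.0, 8.3]
max_reach = 6 + 8.3 = 14.3
L_max = max([6.0, 8.3]) = 8.3
S (sum of others) = 14.3 - 8.3 = 6
min_reach = max(0, 8.3 - 6) = max(0, 2.3) = 2.3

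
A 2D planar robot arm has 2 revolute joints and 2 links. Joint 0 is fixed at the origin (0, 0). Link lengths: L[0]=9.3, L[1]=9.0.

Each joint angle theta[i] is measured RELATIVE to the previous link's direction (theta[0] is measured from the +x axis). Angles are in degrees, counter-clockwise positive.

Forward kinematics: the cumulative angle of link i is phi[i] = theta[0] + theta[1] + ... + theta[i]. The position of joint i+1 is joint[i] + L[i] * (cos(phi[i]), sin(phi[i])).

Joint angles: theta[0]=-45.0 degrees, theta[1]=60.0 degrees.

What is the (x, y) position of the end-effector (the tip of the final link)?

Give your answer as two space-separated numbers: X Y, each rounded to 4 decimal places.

Answer: 15.2694 -4.2467

Derivation:
joint[0] = (0.0000, 0.0000)  (base)
link 0: phi[0] = -45 = -45 deg
  cos(-45 deg) = 0.7071, sin(-45 deg) = -0.7071
  joint[1] = (0.0000, 0.0000) + 9.3 * (0.7071, -0.7071) = (0.0000 + 6.5761, 0.0000 + -6.5761) = (6.5761, -6.5761)
link 1: phi[1] = -45 + 60 = 15 deg
  cos(15 deg) = 0.9659, sin(15 deg) = 0.2588
  joint[2] = (6.5761, -6.5761) + 9 * (0.9659, 0.2588) = (6.5761 + 8.6933, -6.5761 + 2.3294) = (15.2694, -4.2467)
End effector: (15.2694, -4.2467)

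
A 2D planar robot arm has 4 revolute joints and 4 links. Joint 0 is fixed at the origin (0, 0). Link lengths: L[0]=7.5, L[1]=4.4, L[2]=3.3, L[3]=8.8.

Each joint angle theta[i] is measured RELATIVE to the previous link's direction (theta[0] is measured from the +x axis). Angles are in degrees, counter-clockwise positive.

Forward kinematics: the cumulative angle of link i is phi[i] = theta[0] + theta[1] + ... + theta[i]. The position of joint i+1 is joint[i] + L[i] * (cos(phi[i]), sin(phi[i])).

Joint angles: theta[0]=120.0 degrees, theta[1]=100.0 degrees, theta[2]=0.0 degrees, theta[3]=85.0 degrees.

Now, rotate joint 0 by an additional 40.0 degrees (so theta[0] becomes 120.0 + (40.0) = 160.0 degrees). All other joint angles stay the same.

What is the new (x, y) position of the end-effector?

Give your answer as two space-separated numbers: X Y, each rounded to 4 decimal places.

Answer: 0.1154 -7.2955

Derivation:
joint[0] = (0.0000, 0.0000)  (base)
link 0: phi[0] = 160 = 160 deg
  cos(160 deg) = -0.9397, sin(160 deg) = 0.3420
  joint[1] = (0.0000, 0.0000) + 7.5 * (-0.9397, 0.3420) = (0.0000 + -7.0477, 0.0000 + 2.5652) = (-7.0477, 2.5652)
link 1: phi[1] = 160 + 100 = 260 deg
  cos(260 deg) = -0.1736, sin(260 deg) = -0.9848
  joint[2] = (-7.0477, 2.5652) + 4.4 * (-0.1736, -0.9848) = (-7.0477 + -0.7641, 2.5652 + -4.3332) = (-7.8117, -1.7680)
link 2: phi[2] = 160 + 100 + 0 = 260 deg
  cos(260 deg) = -0.1736, sin(260 deg) = -0.9848
  joint[3] = (-7.8117, -1.7680) + 3.3 * (-0.1736, -0.9848) = (-7.8117 + -0.5730, -1.7680 + -3.2499) = (-8.3848, -5.0179)
link 3: phi[3] = 160 + 100 + 0 + 85 = 345 deg
  cos(345 deg) = 0.9659, sin(345 deg) = -0.2588
  joint[4] = (-8.3848, -5.0179) + 8.8 * (0.9659, -0.2588) = (-8.3848 + 8.5001, -5.0179 + -2.2776) = (0.1154, -7.2955)
End effector: (0.1154, -7.2955)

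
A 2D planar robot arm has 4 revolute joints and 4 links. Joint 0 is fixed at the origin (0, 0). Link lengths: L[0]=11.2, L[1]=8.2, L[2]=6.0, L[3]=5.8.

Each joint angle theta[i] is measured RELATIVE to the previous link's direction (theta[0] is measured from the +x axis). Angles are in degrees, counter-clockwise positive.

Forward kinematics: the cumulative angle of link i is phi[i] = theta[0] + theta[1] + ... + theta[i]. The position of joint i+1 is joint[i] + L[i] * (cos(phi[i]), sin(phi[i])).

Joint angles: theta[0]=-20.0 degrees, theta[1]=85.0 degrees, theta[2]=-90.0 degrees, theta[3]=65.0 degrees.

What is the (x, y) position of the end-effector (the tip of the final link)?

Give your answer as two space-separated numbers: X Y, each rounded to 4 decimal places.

joint[0] = (0.0000, 0.0000)  (base)
link 0: phi[0] = -20 = -20 deg
  cos(-20 deg) = 0.9397, sin(-20 deg) = -0.3420
  joint[1] = (0.0000, 0.0000) + 11.2 * (0.9397, -0.3420) = (0.0000 + 10.5246, 0.0000 + -3.8306) = (10.5246, -3.8306)
link 1: phi[1] = -20 + 85 = 65 deg
  cos(65 deg) = 0.4226, sin(65 deg) = 0.9063
  joint[2] = (10.5246, -3.8306) + 8.2 * (0.4226, 0.9063) = (10.5246 + 3.4655, -3.8306 + 7.4317) = (13.9900, 3.6011)
link 2: phi[2] = -20 + 85 + -90 = -25 deg
  cos(-25 deg) = 0.9063, sin(-25 deg) = -0.4226
  joint[3] = (13.9900, 3.6011) + 6 * (0.9063, -0.4226) = (13.9900 + 5.4378, 3.6011 + -2.5357) = (19.4279, 1.0654)
link 3: phi[3] = -20 + 85 + -90 + 65 = 40 deg
  cos(40 deg) = 0.7660, sin(40 deg) = 0.6428
  joint[4] = (19.4279, 1.0654) + 5.8 * (0.7660, 0.6428) = (19.4279 + 4.4431, 1.0654 + 3.7282) = (23.8709, 4.7936)
End effector: (23.8709, 4.7936)

Answer: 23.8709 4.7936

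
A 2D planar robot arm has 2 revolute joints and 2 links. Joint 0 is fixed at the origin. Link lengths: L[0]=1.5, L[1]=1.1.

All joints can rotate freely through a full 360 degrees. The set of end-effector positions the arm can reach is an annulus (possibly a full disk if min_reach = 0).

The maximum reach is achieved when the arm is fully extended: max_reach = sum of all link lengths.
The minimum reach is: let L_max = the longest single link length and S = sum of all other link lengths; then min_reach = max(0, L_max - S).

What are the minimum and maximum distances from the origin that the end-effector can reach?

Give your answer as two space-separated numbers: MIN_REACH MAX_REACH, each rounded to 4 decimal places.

Link lengths: [1.5, 1.1]
max_reach = 1.5 + 1.1 = 2.6
L_max = max([1.5, 1.1]) = 1.5
S (sum of others) = 2.6 - 1.5 = 1.1
min_reach = max(0, 1.5 - 1.1) = max(0, 0.4) = 0.4

Answer: 0.4000 2.6000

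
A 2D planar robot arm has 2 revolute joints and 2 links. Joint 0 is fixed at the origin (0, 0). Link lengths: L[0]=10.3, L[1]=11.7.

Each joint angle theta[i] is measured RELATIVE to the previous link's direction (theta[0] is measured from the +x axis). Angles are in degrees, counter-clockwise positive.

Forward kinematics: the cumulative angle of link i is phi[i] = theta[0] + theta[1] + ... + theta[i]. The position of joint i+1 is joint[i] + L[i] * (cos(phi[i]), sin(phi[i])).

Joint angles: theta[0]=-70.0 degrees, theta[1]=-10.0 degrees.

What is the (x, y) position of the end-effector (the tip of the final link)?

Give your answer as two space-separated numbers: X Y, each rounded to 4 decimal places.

Answer: 5.5545 -21.2011

Derivation:
joint[0] = (0.0000, 0.0000)  (base)
link 0: phi[0] = -70 = -70 deg
  cos(-70 deg) = 0.3420, sin(-70 deg) = -0.9397
  joint[1] = (0.0000, 0.0000) + 10.3 * (0.3420, -0.9397) = (0.0000 + 3.5228, 0.0000 + -9.6788) = (3.5228, -9.6788)
link 1: phi[1] = -70 + -10 = -80 deg
  cos(-80 deg) = 0.1736, sin(-80 deg) = -0.9848
  joint[2] = (3.5228, -9.6788) + 11.7 * (0.1736, -0.9848) = (3.5228 + 2.0317, -9.6788 + -11.5223) = (5.5545, -21.2011)
End effector: (5.5545, -21.2011)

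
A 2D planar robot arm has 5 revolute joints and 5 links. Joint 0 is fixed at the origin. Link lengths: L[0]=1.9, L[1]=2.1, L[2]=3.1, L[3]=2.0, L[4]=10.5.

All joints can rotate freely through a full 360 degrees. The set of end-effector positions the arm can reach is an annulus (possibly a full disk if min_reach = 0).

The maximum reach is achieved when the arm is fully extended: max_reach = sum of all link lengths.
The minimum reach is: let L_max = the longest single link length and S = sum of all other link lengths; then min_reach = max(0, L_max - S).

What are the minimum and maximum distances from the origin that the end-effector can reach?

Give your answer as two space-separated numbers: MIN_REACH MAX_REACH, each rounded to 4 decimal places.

Link lengths: [1.9, 2.1, 3.1, 2.0, 10.5]
max_reach = 1.9 + 2.1 + 3.1 + 2 + 10.5 = 19.6
L_max = max([1.9, 2.1, 3.1, 2.0, 10.5]) = 10.5
S (sum of others) = 19.6 - 10.5 = 9.1
min_reach = max(0, 10.5 - 9.1) = max(0, 1.4) = 1.4

Answer: 1.4000 19.6000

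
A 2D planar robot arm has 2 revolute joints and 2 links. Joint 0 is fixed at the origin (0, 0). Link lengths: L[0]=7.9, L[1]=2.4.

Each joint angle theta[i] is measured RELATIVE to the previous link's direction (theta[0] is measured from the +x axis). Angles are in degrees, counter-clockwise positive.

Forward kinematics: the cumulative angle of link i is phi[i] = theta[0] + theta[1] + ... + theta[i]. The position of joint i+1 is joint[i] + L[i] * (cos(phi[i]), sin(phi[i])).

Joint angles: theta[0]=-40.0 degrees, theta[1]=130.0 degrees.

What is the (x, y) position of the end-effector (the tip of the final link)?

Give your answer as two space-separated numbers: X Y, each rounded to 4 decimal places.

joint[0] = (0.0000, 0.0000)  (base)
link 0: phi[0] = -40 = -40 deg
  cos(-40 deg) = 0.7660, sin(-40 deg) = -0.6428
  joint[1] = (0.0000, 0.0000) + 7.9 * (0.7660, -0.6428) = (0.0000 + 6.0518, 0.0000 + -5.0780) = (6.0518, -5.0780)
link 1: phi[1] = -40 + 130 = 90 deg
  cos(90 deg) = 0.0000, sin(90 deg) = 1.0000
  joint[2] = (6.0518, -5.0780) + 2.4 * (0.0000, 1.0000) = (6.0518 + 0.0000, -5.0780 + 2.4000) = (6.0518, -2.6780)
End effector: (6.0518, -2.6780)

Answer: 6.0518 -2.6780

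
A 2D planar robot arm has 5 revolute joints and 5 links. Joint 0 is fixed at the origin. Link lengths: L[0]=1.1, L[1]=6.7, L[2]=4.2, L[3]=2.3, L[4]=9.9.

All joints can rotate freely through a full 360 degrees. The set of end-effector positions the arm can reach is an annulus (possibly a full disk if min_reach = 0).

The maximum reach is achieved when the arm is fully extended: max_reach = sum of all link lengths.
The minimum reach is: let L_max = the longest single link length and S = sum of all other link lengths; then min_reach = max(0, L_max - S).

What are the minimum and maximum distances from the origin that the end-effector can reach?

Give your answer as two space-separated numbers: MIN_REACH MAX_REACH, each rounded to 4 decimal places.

Answer: 0.0000 24.2000

Derivation:
Link lengths: [1.1, 6.7, 4.2, 2.3, 9.9]
max_reach = 1.1 + 6.7 + 4.2 + 2.3 + 9.9 = 24.2
L_max = max([1.1, 6.7, 4.2, 2.3, 9.9]) = 9.9
S (sum of others) = 24.2 - 9.9 = 14.3
min_reach = max(0, 9.9 - 14.3) = max(0, -4.4) = 0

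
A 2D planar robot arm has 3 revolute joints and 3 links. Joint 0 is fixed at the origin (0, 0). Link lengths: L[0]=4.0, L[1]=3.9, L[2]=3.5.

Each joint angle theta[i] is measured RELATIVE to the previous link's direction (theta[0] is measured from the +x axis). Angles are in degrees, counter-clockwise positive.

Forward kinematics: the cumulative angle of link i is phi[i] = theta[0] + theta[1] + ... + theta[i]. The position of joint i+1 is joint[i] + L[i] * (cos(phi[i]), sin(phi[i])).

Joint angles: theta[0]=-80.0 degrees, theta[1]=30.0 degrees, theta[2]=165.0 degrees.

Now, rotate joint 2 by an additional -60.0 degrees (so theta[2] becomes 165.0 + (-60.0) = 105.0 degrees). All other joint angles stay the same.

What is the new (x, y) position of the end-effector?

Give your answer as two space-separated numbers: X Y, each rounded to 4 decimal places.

joint[0] = (0.0000, 0.0000)  (base)
link 0: phi[0] = -80 = -80 deg
  cos(-80 deg) = 0.1736, sin(-80 deg) = -0.9848
  joint[1] = (0.0000, 0.0000) + 4 * (0.1736, -0.9848) = (0.0000 + 0.6946, 0.0000 + -3.9392) = (0.6946, -3.9392)
link 1: phi[1] = -80 + 30 = -50 deg
  cos(-50 deg) = 0.6428, sin(-50 deg) = -0.7660
  joint[2] = (0.6946, -3.9392) + 3.9 * (0.6428, -0.7660) = (0.6946 + 2.5069, -3.9392 + -2.9876) = (3.2015, -6.9268)
link 2: phi[2] = -80 + 30 + 105 = 55 deg
  cos(55 deg) = 0.5736, sin(55 deg) = 0.8192
  joint[3] = (3.2015, -6.9268) + 3.5 * (0.5736, 0.8192) = (3.2015 + 2.0075, -6.9268 + 2.8670) = (5.2090, -4.0598)
End effector: (5.2090, -4.0598)

Answer: 5.2090 -4.0598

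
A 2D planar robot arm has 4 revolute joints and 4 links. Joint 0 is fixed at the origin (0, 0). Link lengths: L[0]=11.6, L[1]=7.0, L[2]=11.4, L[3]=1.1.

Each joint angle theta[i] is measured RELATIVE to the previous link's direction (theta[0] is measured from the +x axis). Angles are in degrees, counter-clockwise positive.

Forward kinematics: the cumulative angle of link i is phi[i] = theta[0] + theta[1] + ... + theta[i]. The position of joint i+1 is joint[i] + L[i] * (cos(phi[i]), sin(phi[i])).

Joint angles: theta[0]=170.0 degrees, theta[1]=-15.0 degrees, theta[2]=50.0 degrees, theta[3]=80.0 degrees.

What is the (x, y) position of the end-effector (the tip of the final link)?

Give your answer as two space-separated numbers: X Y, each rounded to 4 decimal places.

Answer: -27.8151 -0.9077

Derivation:
joint[0] = (0.0000, 0.0000)  (base)
link 0: phi[0] = 170 = 170 deg
  cos(170 deg) = -0.9848, sin(170 deg) = 0.1736
  joint[1] = (0.0000, 0.0000) + 11.6 * (-0.9848, 0.1736) = (0.0000 + -11.4238, 0.0000 + 2.0143) = (-11.4238, 2.0143)
link 1: phi[1] = 170 + -15 = 155 deg
  cos(155 deg) = -0.9063, sin(155 deg) = 0.4226
  joint[2] = (-11.4238, 2.0143) + 7 * (-0.9063, 0.4226) = (-11.4238 + -6.3442, 2.0143 + 2.9583) = (-17.7679, 4.9726)
link 2: phi[2] = 170 + -15 + 50 = 205 deg
  cos(205 deg) = -0.9063, sin(205 deg) = -0.4226
  joint[3] = (-17.7679, 4.9726) + 11.4 * (-0.9063, -0.4226) = (-17.7679 + -10.3319, 4.9726 + -4.8178) = (-28.0998, 0.1548)
link 3: phi[3] = 170 + -15 + 50 + 80 = 285 deg
  cos(285 deg) = 0.2588, sin(285 deg) = -0.9659
  joint[4] = (-28.0998, 0.1548) + 1.1 * (0.2588, -0.9659) = (-28.0998 + 0.2847, 0.1548 + -1.0625) = (-27.8151, -0.9077)
End effector: (-27.8151, -0.9077)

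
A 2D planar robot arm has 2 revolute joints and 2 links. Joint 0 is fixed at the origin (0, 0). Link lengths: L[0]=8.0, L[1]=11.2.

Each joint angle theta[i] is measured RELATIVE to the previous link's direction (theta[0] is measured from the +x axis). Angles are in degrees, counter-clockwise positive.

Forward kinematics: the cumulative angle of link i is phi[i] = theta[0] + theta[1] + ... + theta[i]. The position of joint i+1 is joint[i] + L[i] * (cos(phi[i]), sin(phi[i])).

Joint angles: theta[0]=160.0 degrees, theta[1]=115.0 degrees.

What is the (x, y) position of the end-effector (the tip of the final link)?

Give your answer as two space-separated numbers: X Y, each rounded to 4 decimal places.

Answer: -6.5414 -8.4212

Derivation:
joint[0] = (0.0000, 0.0000)  (base)
link 0: phi[0] = 160 = 160 deg
  cos(160 deg) = -0.9397, sin(160 deg) = 0.3420
  joint[1] = (0.0000, 0.0000) + 8 * (-0.9397, 0.3420) = (0.0000 + -7.5175, 0.0000 + 2.7362) = (-7.5175, 2.7362)
link 1: phi[1] = 160 + 115 = 275 deg
  cos(275 deg) = 0.0872, sin(275 deg) = -0.9962
  joint[2] = (-7.5175, 2.7362) + 11.2 * (0.0872, -0.9962) = (-7.5175 + 0.9761, 2.7362 + -11.1574) = (-6.5414, -8.4212)
End effector: (-6.5414, -8.4212)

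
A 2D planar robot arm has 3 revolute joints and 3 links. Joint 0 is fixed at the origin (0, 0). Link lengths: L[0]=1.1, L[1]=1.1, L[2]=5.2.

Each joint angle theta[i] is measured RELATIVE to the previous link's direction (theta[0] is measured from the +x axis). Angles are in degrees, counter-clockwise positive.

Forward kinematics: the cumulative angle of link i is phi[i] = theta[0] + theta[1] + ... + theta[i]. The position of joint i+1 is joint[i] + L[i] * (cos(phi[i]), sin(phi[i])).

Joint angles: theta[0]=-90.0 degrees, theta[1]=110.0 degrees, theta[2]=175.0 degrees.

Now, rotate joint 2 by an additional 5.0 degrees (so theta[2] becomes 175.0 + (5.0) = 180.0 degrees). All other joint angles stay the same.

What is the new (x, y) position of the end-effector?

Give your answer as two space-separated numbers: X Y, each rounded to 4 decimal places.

Answer: -3.8527 -2.5023

Derivation:
joint[0] = (0.0000, 0.0000)  (base)
link 0: phi[0] = -90 = -90 deg
  cos(-90 deg) = 0.0000, sin(-90 deg) = -1.0000
  joint[1] = (0.0000, 0.0000) + 1.1 * (0.0000, -1.0000) = (0.0000 + 0.0000, 0.0000 + -1.1000) = (0.0000, -1.1000)
link 1: phi[1] = -90 + 110 = 20 deg
  cos(20 deg) = 0.9397, sin(20 deg) = 0.3420
  joint[2] = (0.0000, -1.1000) + 1.1 * (0.9397, 0.3420) = (0.0000 + 1.0337, -1.1000 + 0.3762) = (1.0337, -0.7238)
link 2: phi[2] = -90 + 110 + 180 = 200 deg
  cos(200 deg) = -0.9397, sin(200 deg) = -0.3420
  joint[3] = (1.0337, -0.7238) + 5.2 * (-0.9397, -0.3420) = (1.0337 + -4.8864, -0.7238 + -1.7785) = (-3.8527, -2.5023)
End effector: (-3.8527, -2.5023)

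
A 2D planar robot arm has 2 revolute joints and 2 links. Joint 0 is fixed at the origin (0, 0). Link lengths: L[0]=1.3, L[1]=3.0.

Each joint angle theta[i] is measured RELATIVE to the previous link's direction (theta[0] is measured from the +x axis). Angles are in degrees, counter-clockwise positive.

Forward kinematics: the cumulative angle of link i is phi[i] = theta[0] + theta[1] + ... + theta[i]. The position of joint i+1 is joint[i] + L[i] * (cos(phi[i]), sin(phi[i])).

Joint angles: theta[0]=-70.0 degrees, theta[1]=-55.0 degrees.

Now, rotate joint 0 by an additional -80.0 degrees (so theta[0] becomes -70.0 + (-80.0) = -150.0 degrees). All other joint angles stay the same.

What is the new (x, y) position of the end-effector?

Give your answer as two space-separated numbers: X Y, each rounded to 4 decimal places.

joint[0] = (0.0000, 0.0000)  (base)
link 0: phi[0] = -150 = -150 deg
  cos(-150 deg) = -0.8660, sin(-150 deg) = -0.5000
  joint[1] = (0.0000, 0.0000) + 1.3 * (-0.8660, -0.5000) = (0.0000 + -1.1258, 0.0000 + -0.6500) = (-1.1258, -0.6500)
link 1: phi[1] = -150 + -55 = -205 deg
  cos(-205 deg) = -0.9063, sin(-205 deg) = 0.4226
  joint[2] = (-1.1258, -0.6500) + 3 * (-0.9063, 0.4226) = (-1.1258 + -2.7189, -0.6500 + 1.2679) = (-3.8448, 0.6179)
End effector: (-3.8448, 0.6179)

Answer: -3.8448 0.6179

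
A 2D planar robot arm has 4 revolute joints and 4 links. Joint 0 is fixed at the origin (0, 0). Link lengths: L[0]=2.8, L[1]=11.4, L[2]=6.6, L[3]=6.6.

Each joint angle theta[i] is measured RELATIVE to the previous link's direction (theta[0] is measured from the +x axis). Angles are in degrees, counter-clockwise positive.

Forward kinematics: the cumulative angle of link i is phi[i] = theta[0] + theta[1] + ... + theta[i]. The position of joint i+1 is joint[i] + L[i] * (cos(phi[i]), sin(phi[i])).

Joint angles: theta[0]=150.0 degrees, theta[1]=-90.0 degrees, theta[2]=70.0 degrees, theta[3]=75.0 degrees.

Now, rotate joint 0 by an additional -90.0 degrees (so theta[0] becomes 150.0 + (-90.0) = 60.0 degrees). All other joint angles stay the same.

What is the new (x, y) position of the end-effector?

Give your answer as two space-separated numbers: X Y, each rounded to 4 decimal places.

joint[0] = (0.0000, 0.0000)  (base)
link 0: phi[0] = 60 = 60 deg
  cos(60 deg) = 0.5000, sin(60 deg) = 0.8660
  joint[1] = (0.0000, 0.0000) + 2.8 * (0.5000, 0.8660) = (0.0000 + 1.4000, 0.0000 + 2.4249) = (1.4000, 2.4249)
link 1: phi[1] = 60 + -90 = -30 deg
  cos(-30 deg) = 0.8660, sin(-30 deg) = -0.5000
  joint[2] = (1.4000, 2.4249) + 11.4 * (0.8660, -0.5000) = (1.4000 + 9.8727, 2.4249 + -5.7000) = (11.2727, -3.2751)
link 2: phi[2] = 60 + -90 + 70 = 40 deg
  cos(40 deg) = 0.7660, sin(40 deg) = 0.6428
  joint[3] = (11.2727, -3.2751) + 6.6 * (0.7660, 0.6428) = (11.2727 + 5.0559, -3.2751 + 4.2424) = (16.3286, 0.9673)
link 3: phi[3] = 60 + -90 + 70 + 75 = 115 deg
  cos(115 deg) = -0.4226, sin(115 deg) = 0.9063
  joint[4] = (16.3286, 0.9673) + 6.6 * (-0.4226, 0.9063) = (16.3286 + -2.7893, 0.9673 + 5.9816) = (13.5393, 6.9489)
End effector: (13.5393, 6.9489)

Answer: 13.5393 6.9489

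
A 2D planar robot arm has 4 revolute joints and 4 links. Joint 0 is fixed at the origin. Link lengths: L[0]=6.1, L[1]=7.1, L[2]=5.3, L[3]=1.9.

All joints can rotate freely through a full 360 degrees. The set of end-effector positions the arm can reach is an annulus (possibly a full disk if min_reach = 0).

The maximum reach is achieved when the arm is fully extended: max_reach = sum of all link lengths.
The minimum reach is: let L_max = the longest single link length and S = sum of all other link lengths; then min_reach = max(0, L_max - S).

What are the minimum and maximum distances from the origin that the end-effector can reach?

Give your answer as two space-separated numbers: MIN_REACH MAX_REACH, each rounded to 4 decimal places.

Answer: 0.0000 20.4000

Derivation:
Link lengths: [6.1, 7.1, 5.3, 1.9]
max_reach = 6.1 + 7.1 + 5.3 + 1.9 = 20.4
L_max = max([6.1, 7.1, 5.3, 1.9]) = 7.1
S (sum of others) = 20.4 - 7.1 = 13.3
min_reach = max(0, 7.1 - 13.3) = max(0, -6.2) = 0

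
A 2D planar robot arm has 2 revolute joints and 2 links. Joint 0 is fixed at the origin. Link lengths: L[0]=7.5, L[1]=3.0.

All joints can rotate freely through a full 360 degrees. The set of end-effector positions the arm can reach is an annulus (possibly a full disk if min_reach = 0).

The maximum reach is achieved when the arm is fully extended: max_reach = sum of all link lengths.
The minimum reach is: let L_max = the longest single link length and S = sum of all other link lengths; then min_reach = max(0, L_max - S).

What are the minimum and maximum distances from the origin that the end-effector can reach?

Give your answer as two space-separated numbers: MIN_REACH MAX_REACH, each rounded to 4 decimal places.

Answer: 4.5000 10.5000

Derivation:
Link lengths: [7.5, 3.0]
max_reach = 7.5 + 3 = 10.5
L_max = max([7.5, 3.0]) = 7.5
S (sum of others) = 10.5 - 7.5 = 3
min_reach = max(0, 7.5 - 3) = max(0, 4.5) = 4.5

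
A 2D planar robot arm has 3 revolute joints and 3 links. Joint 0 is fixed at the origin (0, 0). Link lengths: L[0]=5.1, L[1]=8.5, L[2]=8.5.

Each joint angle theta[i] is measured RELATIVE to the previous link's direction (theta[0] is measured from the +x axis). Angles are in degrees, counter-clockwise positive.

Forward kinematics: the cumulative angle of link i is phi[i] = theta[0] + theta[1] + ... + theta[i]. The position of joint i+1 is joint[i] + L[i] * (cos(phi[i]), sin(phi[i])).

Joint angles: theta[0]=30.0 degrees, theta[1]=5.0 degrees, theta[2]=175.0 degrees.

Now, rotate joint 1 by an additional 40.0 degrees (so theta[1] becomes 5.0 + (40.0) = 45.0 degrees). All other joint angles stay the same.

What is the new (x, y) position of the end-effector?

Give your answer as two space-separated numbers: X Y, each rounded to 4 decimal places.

Answer: 3.7095 2.7730

Derivation:
joint[0] = (0.0000, 0.0000)  (base)
link 0: phi[0] = 30 = 30 deg
  cos(30 deg) = 0.8660, sin(30 deg) = 0.5000
  joint[1] = (0.0000, 0.0000) + 5.1 * (0.8660, 0.5000) = (0.0000 + 4.4167, 0.0000 + 2.5500) = (4.4167, 2.5500)
link 1: phi[1] = 30 + 45 = 75 deg
  cos(75 deg) = 0.2588, sin(75 deg) = 0.9659
  joint[2] = (4.4167, 2.5500) + 8.5 * (0.2588, 0.9659) = (4.4167 + 2.2000, 2.5500 + 8.2104) = (6.6167, 10.7604)
link 2: phi[2] = 30 + 45 + 175 = 250 deg
  cos(250 deg) = -0.3420, sin(250 deg) = -0.9397
  joint[3] = (6.6167, 10.7604) + 8.5 * (-0.3420, -0.9397) = (6.6167 + -2.9072, 10.7604 + -7.9874) = (3.7095, 2.7730)
End effector: (3.7095, 2.7730)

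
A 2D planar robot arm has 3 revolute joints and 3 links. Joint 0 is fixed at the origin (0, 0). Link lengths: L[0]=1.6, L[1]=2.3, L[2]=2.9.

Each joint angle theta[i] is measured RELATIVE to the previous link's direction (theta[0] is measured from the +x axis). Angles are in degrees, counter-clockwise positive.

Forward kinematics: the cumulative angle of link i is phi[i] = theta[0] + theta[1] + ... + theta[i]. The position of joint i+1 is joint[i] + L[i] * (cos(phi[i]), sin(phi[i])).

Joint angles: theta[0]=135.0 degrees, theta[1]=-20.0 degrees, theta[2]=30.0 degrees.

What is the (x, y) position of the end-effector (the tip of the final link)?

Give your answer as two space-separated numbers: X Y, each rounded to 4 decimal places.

joint[0] = (0.0000, 0.0000)  (base)
link 0: phi[0] = 135 = 135 deg
  cos(135 deg) = -0.7071, sin(135 deg) = 0.7071
  joint[1] = (0.0000, 0.0000) + 1.6 * (-0.7071, 0.7071) = (0.0000 + -1.1314, 0.0000 + 1.1314) = (-1.1314, 1.1314)
link 1: phi[1] = 135 + -20 = 115 deg
  cos(115 deg) = -0.4226, sin(115 deg) = 0.9063
  joint[2] = (-1.1314, 1.1314) + 2.3 * (-0.4226, 0.9063) = (-1.1314 + -0.9720, 1.1314 + 2.0845) = (-2.1034, 3.2159)
link 2: phi[2] = 135 + -20 + 30 = 145 deg
  cos(145 deg) = -0.8192, sin(145 deg) = 0.5736
  joint[3] = (-2.1034, 3.2159) + 2.9 * (-0.8192, 0.5736) = (-2.1034 + -2.3755, 3.2159 + 1.6634) = (-4.4789, 4.8793)
End effector: (-4.4789, 4.8793)

Answer: -4.4789 4.8793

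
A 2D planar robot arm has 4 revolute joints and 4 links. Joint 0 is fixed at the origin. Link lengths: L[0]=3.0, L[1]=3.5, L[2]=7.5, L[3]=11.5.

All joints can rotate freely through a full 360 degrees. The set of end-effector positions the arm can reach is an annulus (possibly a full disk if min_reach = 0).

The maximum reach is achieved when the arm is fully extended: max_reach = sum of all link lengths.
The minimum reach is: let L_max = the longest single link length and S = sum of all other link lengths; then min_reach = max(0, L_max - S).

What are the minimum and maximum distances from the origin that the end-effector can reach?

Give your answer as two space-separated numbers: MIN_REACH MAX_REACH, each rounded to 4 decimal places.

Link lengths: [3.0, 3.5, 7.5, 11.5]
max_reach = 3 + 3.5 + 7.5 + 11.5 = 25.5
L_max = max([3.0, 3.5, 7.5, 11.5]) = 11.5
S (sum of others) = 25.5 - 11.5 = 14
min_reach = max(0, 11.5 - 14) = max(0, -2.5) = 0

Answer: 0.0000 25.5000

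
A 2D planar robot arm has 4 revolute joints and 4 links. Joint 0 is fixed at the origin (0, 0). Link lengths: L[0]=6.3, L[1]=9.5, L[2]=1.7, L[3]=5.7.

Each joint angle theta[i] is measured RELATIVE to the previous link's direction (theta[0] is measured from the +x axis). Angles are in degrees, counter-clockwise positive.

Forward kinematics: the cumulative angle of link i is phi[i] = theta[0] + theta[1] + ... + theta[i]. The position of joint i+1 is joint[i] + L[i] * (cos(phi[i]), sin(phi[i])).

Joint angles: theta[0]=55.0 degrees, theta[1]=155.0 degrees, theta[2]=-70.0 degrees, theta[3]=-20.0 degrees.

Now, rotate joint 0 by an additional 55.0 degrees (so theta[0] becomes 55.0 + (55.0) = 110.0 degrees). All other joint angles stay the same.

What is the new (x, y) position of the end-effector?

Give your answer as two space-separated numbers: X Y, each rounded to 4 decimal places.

joint[0] = (0.0000, 0.0000)  (base)
link 0: phi[0] = 110 = 110 deg
  cos(110 deg) = -0.3420, sin(110 deg) = 0.9397
  joint[1] = (0.0000, 0.0000) + 6.3 * (-0.3420, 0.9397) = (0.0000 + -2.1547, 0.0000 + 5.9201) = (-2.1547, 5.9201)
link 1: phi[1] = 110 + 155 = 265 deg
  cos(265 deg) = -0.0872, sin(265 deg) = -0.9962
  joint[2] = (-2.1547, 5.9201) + 9.5 * (-0.0872, -0.9962) = (-2.1547 + -0.8280, 5.9201 + -9.4638) = (-2.9827, -3.5438)
link 2: phi[2] = 110 + 155 + -70 = 195 deg
  cos(195 deg) = -0.9659, sin(195 deg) = -0.2588
  joint[3] = (-2.9827, -3.5438) + 1.7 * (-0.9659, -0.2588) = (-2.9827 + -1.6421, -3.5438 + -0.4400) = (-4.6248, -3.9838)
link 3: phi[3] = 110 + 155 + -70 + -20 = 175 deg
  cos(175 deg) = -0.9962, sin(175 deg) = 0.0872
  joint[4] = (-4.6248, -3.9838) + 5.7 * (-0.9962, 0.0872) = (-4.6248 + -5.6783, -3.9838 + 0.4968) = (-10.3031, -3.4870)
End effector: (-10.3031, -3.4870)

Answer: -10.3031 -3.4870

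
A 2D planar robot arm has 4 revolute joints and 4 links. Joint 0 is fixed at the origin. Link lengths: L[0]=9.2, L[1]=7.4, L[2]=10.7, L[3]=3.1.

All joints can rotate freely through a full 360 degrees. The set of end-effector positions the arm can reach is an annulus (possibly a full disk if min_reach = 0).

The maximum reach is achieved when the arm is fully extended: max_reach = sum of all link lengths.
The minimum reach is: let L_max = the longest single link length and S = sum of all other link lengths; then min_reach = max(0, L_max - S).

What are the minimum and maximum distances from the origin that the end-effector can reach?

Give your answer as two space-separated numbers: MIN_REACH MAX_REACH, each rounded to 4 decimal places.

Link lengths: [9.2, 7.4, 10.7, 3.1]
max_reach = 9.2 + 7.4 + 10.7 + 3.1 = 30.4
L_max = max([9.2, 7.4, 10.7, 3.1]) = 10.7
S (sum of others) = 30.4 - 10.7 = 19.7
min_reach = max(0, 10.7 - 19.7) = max(0, -9) = 0

Answer: 0.0000 30.4000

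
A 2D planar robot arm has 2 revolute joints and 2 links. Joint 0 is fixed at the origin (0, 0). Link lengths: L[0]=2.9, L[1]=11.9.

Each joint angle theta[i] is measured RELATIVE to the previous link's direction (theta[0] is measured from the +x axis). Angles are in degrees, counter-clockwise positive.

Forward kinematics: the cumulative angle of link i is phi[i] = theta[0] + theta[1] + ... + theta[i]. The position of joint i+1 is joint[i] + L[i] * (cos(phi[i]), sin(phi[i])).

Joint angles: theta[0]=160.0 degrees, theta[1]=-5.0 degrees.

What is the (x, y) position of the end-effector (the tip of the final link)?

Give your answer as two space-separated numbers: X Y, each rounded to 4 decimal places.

Answer: -13.5102 6.0210

Derivation:
joint[0] = (0.0000, 0.0000)  (base)
link 0: phi[0] = 160 = 160 deg
  cos(160 deg) = -0.9397, sin(160 deg) = 0.3420
  joint[1] = (0.0000, 0.0000) + 2.9 * (-0.9397, 0.3420) = (0.0000 + -2.7251, 0.0000 + 0.9919) = (-2.7251, 0.9919)
link 1: phi[1] = 160 + -5 = 155 deg
  cos(155 deg) = -0.9063, sin(155 deg) = 0.4226
  joint[2] = (-2.7251, 0.9919) + 11.9 * (-0.9063, 0.4226) = (-2.7251 + -10.7851, 0.9919 + 5.0292) = (-13.5102, 6.0210)
End effector: (-13.5102, 6.0210)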